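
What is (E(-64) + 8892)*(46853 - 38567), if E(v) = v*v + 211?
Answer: 109366914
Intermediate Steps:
E(v) = 211 + v**2 (E(v) = v**2 + 211 = 211 + v**2)
(E(-64) + 8892)*(46853 - 38567) = ((211 + (-64)**2) + 8892)*(46853 - 38567) = ((211 + 4096) + 8892)*8286 = (4307 + 8892)*8286 = 13199*8286 = 109366914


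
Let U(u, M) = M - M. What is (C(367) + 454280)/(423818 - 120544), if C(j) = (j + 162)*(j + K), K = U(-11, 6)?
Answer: 648423/303274 ≈ 2.1381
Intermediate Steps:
U(u, M) = 0
K = 0
C(j) = j*(162 + j) (C(j) = (j + 162)*(j + 0) = (162 + j)*j = j*(162 + j))
(C(367) + 454280)/(423818 - 120544) = (367*(162 + 367) + 454280)/(423818 - 120544) = (367*529 + 454280)/303274 = (194143 + 454280)*(1/303274) = 648423*(1/303274) = 648423/303274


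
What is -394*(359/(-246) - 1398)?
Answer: 67820599/123 ≈ 5.5139e+5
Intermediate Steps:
-394*(359/(-246) - 1398) = -394*(359*(-1/246) - 1398) = -394*(-359/246 - 1398) = -394*(-344267/246) = 67820599/123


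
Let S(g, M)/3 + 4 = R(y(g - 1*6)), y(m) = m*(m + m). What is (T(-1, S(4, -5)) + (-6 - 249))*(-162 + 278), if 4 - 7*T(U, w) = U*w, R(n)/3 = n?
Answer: -199636/7 ≈ -28519.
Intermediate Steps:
y(m) = 2*m² (y(m) = m*(2*m) = 2*m²)
R(n) = 3*n
S(g, M) = -12 + 18*(-6 + g)² (S(g, M) = -12 + 3*(3*(2*(g - 1*6)²)) = -12 + 3*(3*(2*(g - 6)²)) = -12 + 3*(3*(2*(-6 + g)²)) = -12 + 3*(6*(-6 + g)²) = -12 + 18*(-6 + g)²)
T(U, w) = 4/7 - U*w/7
(T(-1, S(4, -5)) + (-6 - 249))*(-162 + 278) = ((4/7 - ⅐*(-1)*(-12 + 18*(-6 + 4)²)) + (-6 - 249))*(-162 + 278) = ((4/7 - ⅐*(-1)*(-12 + 18*(-2)²)) - 255)*116 = ((4/7 - ⅐*(-1)*(-12 + 18*4)) - 255)*116 = ((4/7 - ⅐*(-1)*(-12 + 72)) - 255)*116 = ((4/7 - ⅐*(-1)*60) - 255)*116 = ((4/7 + 60/7) - 255)*116 = (64/7 - 255)*116 = -1721/7*116 = -199636/7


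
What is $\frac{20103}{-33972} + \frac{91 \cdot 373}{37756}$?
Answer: $\frac{16420947}{53443618} \approx 0.30726$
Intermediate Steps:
$\frac{20103}{-33972} + \frac{91 \cdot 373}{37756} = 20103 \left(- \frac{1}{33972}\right) + 33943 \cdot \frac{1}{37756} = - \frac{6701}{11324} + \frac{33943}{37756} = \frac{16420947}{53443618}$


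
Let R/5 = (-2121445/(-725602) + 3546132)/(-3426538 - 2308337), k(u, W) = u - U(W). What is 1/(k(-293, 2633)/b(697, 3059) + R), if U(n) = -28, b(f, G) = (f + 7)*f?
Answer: -4980168166036800/15400015815830831 ≈ -0.32339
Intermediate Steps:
b(f, G) = f*(7 + f) (b(f, G) = (7 + f)*f = f*(7 + f))
k(u, W) = 28 + u (k(u, W) = u - 1*(-28) = u + 28 = 28 + u)
R = -2573082592909/832247353950 (R = 5*((-2121445/(-725602) + 3546132)/(-3426538 - 2308337)) = 5*((-2121445*(-1/725602) + 3546132)/(-5734875)) = 5*((2121445/725602 + 3546132)*(-1/5734875)) = 5*((2573082592909/725602)*(-1/5734875)) = 5*(-2573082592909/4161236769750) = -2573082592909/832247353950 ≈ -3.0917)
1/(k(-293, 2633)/b(697, 3059) + R) = 1/((28 - 293)/((697*(7 + 697))) - 2573082592909/832247353950) = 1/(-265/(697*704) - 2573082592909/832247353950) = 1/(-265/490688 - 2573082592909/832247353950) = 1/(-15400015815830831/4980168166036800) = -4980168166036800/15400015815830831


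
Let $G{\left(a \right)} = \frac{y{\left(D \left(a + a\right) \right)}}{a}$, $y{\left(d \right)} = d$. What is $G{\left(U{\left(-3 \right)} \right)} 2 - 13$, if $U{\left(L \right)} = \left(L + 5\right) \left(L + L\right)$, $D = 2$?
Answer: $-5$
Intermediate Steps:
$U{\left(L \right)} = 2 L \left(5 + L\right)$ ($U{\left(L \right)} = \left(5 + L\right) 2 L = 2 L \left(5 + L\right)$)
$G{\left(a \right)} = 4$ ($G{\left(a \right)} = \frac{2 \left(a + a\right)}{a} = \frac{2 \cdot 2 a}{a} = \frac{4 a}{a} = 4$)
$G{\left(U{\left(-3 \right)} \right)} 2 - 13 = 4 \cdot 2 - 13 = 8 - 13 = -5$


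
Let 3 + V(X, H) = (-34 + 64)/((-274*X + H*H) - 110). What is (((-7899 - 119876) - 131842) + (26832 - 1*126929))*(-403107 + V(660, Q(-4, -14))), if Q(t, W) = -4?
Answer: 13118104967017890/90467 ≈ 1.4500e+11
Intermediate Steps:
V(X, H) = -3 + 30/(-110 + H**2 - 274*X) (V(X, H) = -3 + (-34 + 64)/((-274*X + H*H) - 110) = -3 + 30/((-274*X + H**2) - 110) = -3 + 30/((H**2 - 274*X) - 110) = -3 + 30/(-110 + H**2 - 274*X))
(((-7899 - 119876) - 131842) + (26832 - 1*126929))*(-403107 + V(660, Q(-4, -14))) = (((-7899 - 119876) - 131842) + (26832 - 1*126929))*(-403107 + 3*(-120 + (-4)**2 - 274*660)/(110 - 1*(-4)**2 + 274*660)) = ((-127775 - 131842) + (26832 - 126929))*(-403107 + 3*(-120 + 16 - 180840)/(110 - 1*16 + 180840)) = (-259617 - 100097)*(-403107 + 3*(-180944)/(110 - 16 + 180840)) = -359714*(-403107 + 3*(-180944)/180934) = -359714*(-403107 + 3*(1/180934)*(-180944)) = -359714*(-403107 - 271416/90467) = -359714*(-36468152385/90467) = 13118104967017890/90467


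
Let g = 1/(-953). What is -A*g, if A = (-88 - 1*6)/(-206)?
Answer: 47/98159 ≈ 0.00047881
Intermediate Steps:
A = 47/103 (A = (-88 - 6)*(-1/206) = -94*(-1/206) = 47/103 ≈ 0.45631)
g = -1/953 ≈ -0.0010493
-A*g = -47*(-1)/(103*953) = -1*(-47/98159) = 47/98159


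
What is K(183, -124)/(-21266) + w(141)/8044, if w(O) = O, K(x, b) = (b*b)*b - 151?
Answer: 7670548303/85531852 ≈ 89.681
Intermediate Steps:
K(x, b) = -151 + b³ (K(x, b) = b²*b - 151 = b³ - 151 = -151 + b³)
K(183, -124)/(-21266) + w(141)/8044 = (-151 + (-124)³)/(-21266) + 141/8044 = (-151 - 1906624)*(-1/21266) + 141*(1/8044) = -1906775*(-1/21266) + 141/8044 = 1906775/21266 + 141/8044 = 7670548303/85531852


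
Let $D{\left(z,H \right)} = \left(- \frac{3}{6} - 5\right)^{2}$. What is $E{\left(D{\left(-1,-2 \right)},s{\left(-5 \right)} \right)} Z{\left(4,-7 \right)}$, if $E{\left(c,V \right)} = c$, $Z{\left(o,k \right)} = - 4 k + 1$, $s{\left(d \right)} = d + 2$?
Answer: $\frac{3509}{4} \approx 877.25$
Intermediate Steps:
$s{\left(d \right)} = 2 + d$
$D{\left(z,H \right)} = \frac{121}{4}$ ($D{\left(z,H \right)} = \left(\left(-3\right) \frac{1}{6} - 5\right)^{2} = \left(- \frac{1}{2} - 5\right)^{2} = \left(- \frac{11}{2}\right)^{2} = \frac{121}{4}$)
$Z{\left(o,k \right)} = 1 - 4 k$
$E{\left(D{\left(-1,-2 \right)},s{\left(-5 \right)} \right)} Z{\left(4,-7 \right)} = \frac{121 \left(1 - -28\right)}{4} = \frac{121 \left(1 + 28\right)}{4} = \frac{121}{4} \cdot 29 = \frac{3509}{4}$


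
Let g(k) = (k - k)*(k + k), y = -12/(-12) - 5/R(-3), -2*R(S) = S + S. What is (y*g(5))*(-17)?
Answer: 0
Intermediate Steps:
R(S) = -S (R(S) = -(S + S)/2 = -S)
y = -⅔ (y = -12/(-12) - 5/((-1*(-3))) = -12*(-1/12) - 5/3 = 1 - 5*⅓ = 1 - 5/3 = -⅔ ≈ -0.66667)
g(k) = 0 (g(k) = 0*(2*k) = 0)
(y*g(5))*(-17) = -⅔*0*(-17) = 0*(-17) = 0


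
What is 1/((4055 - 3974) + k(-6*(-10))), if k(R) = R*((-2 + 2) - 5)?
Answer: -1/219 ≈ -0.0045662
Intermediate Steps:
k(R) = -5*R (k(R) = R*(0 - 5) = R*(-5) = -5*R)
1/((4055 - 3974) + k(-6*(-10))) = 1/((4055 - 3974) - (-30)*(-10)) = 1/(81 - 5*60) = 1/(81 - 300) = 1/(-219) = -1/219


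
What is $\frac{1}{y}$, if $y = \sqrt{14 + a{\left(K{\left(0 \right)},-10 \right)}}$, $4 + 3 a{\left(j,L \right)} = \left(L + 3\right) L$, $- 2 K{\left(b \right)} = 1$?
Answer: $\frac{1}{6} \approx 0.16667$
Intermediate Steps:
$K{\left(b \right)} = - \frac{1}{2}$ ($K{\left(b \right)} = \left(- \frac{1}{2}\right) 1 = - \frac{1}{2}$)
$a{\left(j,L \right)} = - \frac{4}{3} + \frac{L \left(3 + L\right)}{3}$ ($a{\left(j,L \right)} = - \frac{4}{3} + \frac{\left(L + 3\right) L}{3} = - \frac{4}{3} + \frac{\left(3 + L\right) L}{3} = - \frac{4}{3} + \frac{L \left(3 + L\right)}{3}$)
$y = 6$ ($y = \sqrt{14 - \left(\frac{34}{3} - \frac{100}{3}\right)} = \sqrt{14 - -22} = \sqrt{14 + 22} = \sqrt{36} = 6$)
$\frac{1}{y} = \frac{1}{6}$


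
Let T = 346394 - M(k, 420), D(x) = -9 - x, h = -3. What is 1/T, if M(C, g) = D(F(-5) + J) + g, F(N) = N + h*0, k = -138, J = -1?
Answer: 1/345977 ≈ 2.8904e-6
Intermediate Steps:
F(N) = N (F(N) = N - 3*0 = N + 0 = N)
M(C, g) = -3 + g (M(C, g) = (-9 - (-5 - 1)) + g = (-9 - 1*(-6)) + g = (-9 + 6) + g = -3 + g)
T = 345977 (T = 346394 - (-3 + 420) = 346394 - 1*417 = 346394 - 417 = 345977)
1/T = 1/345977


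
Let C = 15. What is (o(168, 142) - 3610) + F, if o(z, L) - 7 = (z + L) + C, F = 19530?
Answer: 16252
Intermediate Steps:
o(z, L) = 22 + L + z (o(z, L) = 7 + ((z + L) + 15) = 7 + ((L + z) + 15) = 7 + (15 + L + z) = 22 + L + z)
(o(168, 142) - 3610) + F = ((22 + 142 + 168) - 3610) + 19530 = (332 - 3610) + 19530 = -3278 + 19530 = 16252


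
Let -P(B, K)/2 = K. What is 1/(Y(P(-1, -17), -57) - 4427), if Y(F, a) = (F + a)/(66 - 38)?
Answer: -28/123979 ≈ -0.00022584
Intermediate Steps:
P(B, K) = -2*K
Y(F, a) = F/28 + a/28 (Y(F, a) = (F + a)/28 = (F + a)*(1/28) = F/28 + a/28)
1/(Y(P(-1, -17), -57) - 4427) = 1/(((-2*(-17))/28 + (1/28)*(-57)) - 4427) = 1/(((1/28)*34 - 57/28) - 4427) = 1/((17/14 - 57/28) - 4427) = 1/(-23/28 - 4427) = 1/(-123979/28) = -28/123979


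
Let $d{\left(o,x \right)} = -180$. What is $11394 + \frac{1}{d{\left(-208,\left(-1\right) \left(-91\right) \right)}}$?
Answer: $\frac{2050919}{180} \approx 11394.0$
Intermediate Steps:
$11394 + \frac{1}{d{\left(-208,\left(-1\right) \left(-91\right) \right)}} = 11394 + \frac{1}{-180} = 11394 - \frac{1}{180} = \frac{2050919}{180}$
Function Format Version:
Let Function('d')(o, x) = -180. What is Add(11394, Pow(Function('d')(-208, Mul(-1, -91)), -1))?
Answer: Rational(2050919, 180) ≈ 11394.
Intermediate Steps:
Add(11394, Pow(Function('d')(-208, Mul(-1, -91)), -1)) = Add(11394, Pow(-180, -1)) = Add(11394, Rational(-1, 180)) = Rational(2050919, 180)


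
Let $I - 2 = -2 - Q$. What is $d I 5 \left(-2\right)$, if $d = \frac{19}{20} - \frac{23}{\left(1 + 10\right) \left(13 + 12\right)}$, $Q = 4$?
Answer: $\frac{1906}{55} \approx 34.655$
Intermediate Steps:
$I = -4$ ($I = 2 - 6 = -4$)
$d = \frac{953}{1100}$ ($d = 19 \cdot \frac{1}{20} - \frac{23}{11 \cdot 25} = \frac{19}{20} - \frac{23}{275} = \frac{953}{1100} \approx 0.86636$)
$d I 5 \left(-2\right) = \frac{953 \left(-4\right) 5 \left(-2\right)}{1100} = \frac{953 \left(\left(-20\right) \left(-2\right)\right)}{1100} = \frac{953}{1100} \cdot 40 = \frac{1906}{55}$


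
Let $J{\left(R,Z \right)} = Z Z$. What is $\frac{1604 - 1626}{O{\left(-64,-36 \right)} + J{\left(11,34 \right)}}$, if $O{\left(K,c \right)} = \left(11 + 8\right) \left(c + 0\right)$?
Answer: $- \frac{11}{236} \approx -0.04661$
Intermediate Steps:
$J{\left(R,Z \right)} = Z^{2}$
$O{\left(K,c \right)} = 19 c$
$\frac{1604 - 1626}{O{\left(-64,-36 \right)} + J{\left(11,34 \right)}} = \frac{1604 - 1626}{19 \left(-36\right) + 34^{2}} = - \frac{22}{-684 + 1156} = - \frac{22}{472} = \left(-22\right) \frac{1}{472} = - \frac{11}{236}$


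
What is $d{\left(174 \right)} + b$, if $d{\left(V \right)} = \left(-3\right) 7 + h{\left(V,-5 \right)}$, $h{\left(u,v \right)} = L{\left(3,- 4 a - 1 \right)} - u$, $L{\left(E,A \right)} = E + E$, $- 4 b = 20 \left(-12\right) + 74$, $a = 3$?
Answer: $- \frac{295}{2} \approx -147.5$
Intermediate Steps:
$b = \frac{83}{2}$ ($b = - \frac{20 \left(-12\right) + 74}{4} = - \frac{-240 + 74}{4} = \left(- \frac{1}{4}\right) \left(-166\right) = \frac{83}{2} \approx 41.5$)
$L{\left(E,A \right)} = 2 E$
$h{\left(u,v \right)} = 6 - u$ ($h{\left(u,v \right)} = 2 \cdot 3 - u = 6 - u$)
$d{\left(V \right)} = -15 - V$ ($d{\left(V \right)} = \left(-3\right) 7 - \left(-6 + V\right) = -21 - \left(-6 + V\right) = -15 - V$)
$d{\left(174 \right)} + b = \left(-15 - 174\right) + \frac{83}{2} = -189 + \frac{83}{2} = - \frac{295}{2}$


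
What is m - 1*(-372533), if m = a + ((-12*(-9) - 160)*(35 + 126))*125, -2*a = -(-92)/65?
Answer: -43807901/65 ≈ -6.7397e+5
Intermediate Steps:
a = -46/65 (a = -(-1)*(-92/65)/2 = -(-1)*(-92*1/65)/2 = -(-1)*(-92)/(2*65) = -1/2*92/65 = -46/65 ≈ -0.70769)
m = -68022546/65 (m = -46/65 + ((-12*(-9) - 160)*(35 + 126))*125 = -46/65 + ((108 - 160)*161)*125 = -46/65 - 52*161*125 = -46/65 - 8372*125 = -46/65 - 1046500 = -68022546/65 ≈ -1.0465e+6)
m - 1*(-372533) = -68022546/65 - 1*(-372533) = -68022546/65 + 372533 = -43807901/65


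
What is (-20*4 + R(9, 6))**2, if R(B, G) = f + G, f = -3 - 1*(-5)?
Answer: 5184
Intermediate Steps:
f = 2 (f = -3 + 5 = 2)
R(B, G) = 2 + G
(-20*4 + R(9, 6))**2 = (-20*4 + (2 + 6))**2 = (-80 + 8)**2 = (-72)**2 = 5184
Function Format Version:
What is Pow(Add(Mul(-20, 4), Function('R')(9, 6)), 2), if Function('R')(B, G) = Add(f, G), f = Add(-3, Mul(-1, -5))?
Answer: 5184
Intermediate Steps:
f = 2 (f = Add(-3, 5) = 2)
Function('R')(B, G) = Add(2, G)
Pow(Add(Mul(-20, 4), Function('R')(9, 6)), 2) = Pow(Add(Mul(-20, 4), Add(2, 6)), 2) = Pow(Add(-80, 8), 2) = Pow(-72, 2) = 5184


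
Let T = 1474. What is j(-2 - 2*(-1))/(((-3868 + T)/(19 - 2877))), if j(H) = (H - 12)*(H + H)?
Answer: 0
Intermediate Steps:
j(H) = 2*H*(-12 + H) (j(H) = (-12 + H)*(2*H) = 2*H*(-12 + H))
j(-2 - 2*(-1))/(((-3868 + T)/(19 - 2877))) = (2*(-2 - 2*(-1))*(-12 + (-2 - 2*(-1))))/(((-3868 + 1474)/(19 - 2877))) = (2*(-2 + 2)*(-12 + (-2 + 2)))/((-2394/(-2858))) = (2*0*(-12 + 0))/((-2394*(-1/2858))) = (2*0*(-12))/(1197/1429) = 0*(1429/1197) = 0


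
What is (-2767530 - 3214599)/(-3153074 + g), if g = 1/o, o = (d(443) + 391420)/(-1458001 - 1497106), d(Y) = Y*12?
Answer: 2373325930944/1250940921571 ≈ 1.8972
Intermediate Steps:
d(Y) = 12*Y
o = -396736/2955107 (o = (12*443 + 391420)/(-1458001 - 1497106) = (5316 + 391420)/(-2955107) = 396736*(-1/2955107) = -396736/2955107 ≈ -0.13425)
g = -2955107/396736 (g = 1/(-396736/2955107) = -2955107/396736 ≈ -7.4485)
(-2767530 - 3214599)/(-3153074 + g) = (-2767530 - 3214599)/(-3153074 - 2955107/396736) = -5982129/(-1250940921571/396736) = -5982129*(-396736/1250940921571) = 2373325930944/1250940921571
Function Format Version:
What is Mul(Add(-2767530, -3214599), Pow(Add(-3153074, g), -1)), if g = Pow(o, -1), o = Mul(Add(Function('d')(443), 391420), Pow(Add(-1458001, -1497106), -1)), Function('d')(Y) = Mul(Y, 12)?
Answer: Rational(2373325930944, 1250940921571) ≈ 1.8972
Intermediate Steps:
Function('d')(Y) = Mul(12, Y)
o = Rational(-396736, 2955107) (o = Mul(Add(Mul(12, 443), 391420), Pow(Add(-1458001, -1497106), -1)) = Mul(Add(5316, 391420), Pow(-2955107, -1)) = Mul(396736, Rational(-1, 2955107)) = Rational(-396736, 2955107) ≈ -0.13425)
g = Rational(-2955107, 396736) (g = Pow(Rational(-396736, 2955107), -1) = Rational(-2955107, 396736) ≈ -7.4485)
Mul(Add(-2767530, -3214599), Pow(Add(-3153074, g), -1)) = Mul(Add(-2767530, -3214599), Pow(Add(-3153074, Rational(-2955107, 396736)), -1)) = Mul(-5982129, Pow(Rational(-1250940921571, 396736), -1)) = Mul(-5982129, Rational(-396736, 1250940921571)) = Rational(2373325930944, 1250940921571)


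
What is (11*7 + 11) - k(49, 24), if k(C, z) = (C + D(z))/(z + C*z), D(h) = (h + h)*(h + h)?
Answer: 103247/1200 ≈ 86.039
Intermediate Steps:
D(h) = 4*h² (D(h) = (2*h)*(2*h) = 4*h²)
k(C, z) = (C + 4*z²)/(z + C*z)
(11*7 + 11) - k(49, 24) = (11*7 + 11) - (49 + 4*24²)/(24*(1 + 49)) = (77 + 11) - (49 + 4*576)/(24*50) = 88 - (49 + 2304)/(24*50) = 88 - 2353/(24*50) = 88 - 1*2353/1200 = 88 - 2353/1200 = 103247/1200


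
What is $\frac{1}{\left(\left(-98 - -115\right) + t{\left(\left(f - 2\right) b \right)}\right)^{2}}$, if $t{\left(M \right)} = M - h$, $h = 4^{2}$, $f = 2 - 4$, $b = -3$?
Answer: $\frac{1}{169} \approx 0.0059172$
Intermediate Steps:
$f = -2$
$h = 16$
$t{\left(M \right)} = -16 + M$ ($t{\left(M \right)} = M - 16 = -16 + M$)
$\frac{1}{\left(\left(-98 - -115\right) + t{\left(\left(f - 2\right) b \right)}\right)^{2}} = \frac{1}{\left(\left(-98 - -115\right) - \left(16 - \left(-2 - 2\right) \left(-3\right)\right)\right)^{2}} = \frac{1}{\left(\left(-98 + 115\right) - 4\right)^{2}} = \frac{1}{\left(17 + \left(-16 + 12\right)\right)^{2}} = \frac{1}{\left(17 - 4\right)^{2}} = \frac{1}{13^{2}} = \frac{1}{169}$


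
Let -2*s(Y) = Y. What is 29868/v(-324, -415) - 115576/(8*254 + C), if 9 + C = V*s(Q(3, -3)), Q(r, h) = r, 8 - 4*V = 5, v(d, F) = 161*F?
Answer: -12452159684/216146525 ≈ -57.610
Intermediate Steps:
V = 3/4 (V = 2 - 1/4*5 = 2 - 5/4 = 3/4 ≈ 0.75000)
s(Y) = -Y/2
C = -81/8 (C = -9 + 3*(-1/2*3)/4 = -9 + (3/4)*(-3/2) = -9 - 9/8 = -81/8 ≈ -10.125)
29868/v(-324, -415) - 115576/(8*254 + C) = 29868/((161*(-415))) - 115576/(8*254 - 81/8) = 29868/(-66815) - 115576/(2032 - 81/8) = 29868*(-1/66815) - 115576/16175/8 = -29868/66815 - 115576*8/16175 = -29868/66815 - 924608/16175 = -12452159684/216146525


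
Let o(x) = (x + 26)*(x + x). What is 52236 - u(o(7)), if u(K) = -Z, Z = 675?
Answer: 52911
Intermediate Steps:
o(x) = 2*x*(26 + x) (o(x) = (26 + x)*(2*x) = 2*x*(26 + x))
u(K) = -675 (u(K) = -1*675 = -675)
52236 - u(o(7)) = 52236 - 1*(-675) = 52236 + 675 = 52911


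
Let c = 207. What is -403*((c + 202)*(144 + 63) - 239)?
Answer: -34022872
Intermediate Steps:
-403*((c + 202)*(144 + 63) - 239) = -403*((207 + 202)*(144 + 63) - 239) = -403*(409*207 - 239) = -403*(84663 - 239) = -403*84424 = -34022872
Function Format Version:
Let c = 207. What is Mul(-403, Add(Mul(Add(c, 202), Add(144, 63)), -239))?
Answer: -34022872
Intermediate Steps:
Mul(-403, Add(Mul(Add(c, 202), Add(144, 63)), -239)) = Mul(-403, Add(Mul(Add(207, 202), Add(144, 63)), -239)) = Mul(-403, Add(Mul(409, 207), -239)) = Mul(-403, Add(84663, -239)) = Mul(-403, 84424) = -34022872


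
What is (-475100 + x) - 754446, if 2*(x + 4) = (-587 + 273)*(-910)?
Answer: -1086680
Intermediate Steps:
x = 142866 (x = -4 + ((-587 + 273)*(-910))/2 = -4 + (-314*(-910))/2 = -4 + (½)*285740 = -4 + 142870 = 142866)
(-475100 + x) - 754446 = (-475100 + 142866) - 754446 = -332234 - 754446 = -1086680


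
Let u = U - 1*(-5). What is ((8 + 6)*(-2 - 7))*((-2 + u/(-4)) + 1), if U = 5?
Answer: 441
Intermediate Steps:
u = 10 (u = 5 - 1*(-5) = 5 + 5 = 10)
((8 + 6)*(-2 - 7))*((-2 + u/(-4)) + 1) = ((8 + 6)*(-2 - 7))*((-2 + 10/(-4)) + 1) = (14*(-9))*((-2 + 10*(-1/4)) + 1) = -126*((-2 - 5/2) + 1) = -126*(-9/2 + 1) = -126*(-7/2) = 441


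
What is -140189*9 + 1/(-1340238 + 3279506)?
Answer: -2446776374867/1939268 ≈ -1.2617e+6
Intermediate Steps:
-140189*9 + 1/(-1340238 + 3279506) = -1261701 + 1/1939268 = -2446776374867/1939268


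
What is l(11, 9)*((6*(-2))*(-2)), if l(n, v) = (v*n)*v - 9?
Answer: 21168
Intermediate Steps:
l(n, v) = -9 + n*v² (l(n, v) = (n*v)*v - 9 = n*v² - 9 = -9 + n*v²)
l(11, 9)*((6*(-2))*(-2)) = (-9 + 11*9²)*((6*(-2))*(-2)) = (-9 + 11*81)*(-12*(-2)) = (-9 + 891)*24 = 882*24 = 21168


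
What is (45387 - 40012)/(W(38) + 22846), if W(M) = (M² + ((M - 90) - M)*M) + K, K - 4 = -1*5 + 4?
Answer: 5375/20873 ≈ 0.25751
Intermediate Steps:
K = 3 (K = 4 + (-1*5 + 4) = 4 + (-5 + 4) = 4 - 1 = 3)
W(M) = 3 + M² - 90*M (W(M) = (M² + ((M - 90) - M)*M) + 3 = (M² + ((-90 + M) - M)*M) + 3 = (M² - 90*M) + 3 = 3 + M² - 90*M)
(45387 - 40012)/(W(38) + 22846) = (45387 - 40012)/((3 + 38² - 90*38) + 22846) = 5375/((3 + 1444 - 3420) + 22846) = 5375/(-1973 + 22846) = 5375/20873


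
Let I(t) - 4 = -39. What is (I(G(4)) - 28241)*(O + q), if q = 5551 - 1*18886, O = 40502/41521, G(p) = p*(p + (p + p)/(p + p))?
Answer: 15654782125108/41521 ≈ 3.7703e+8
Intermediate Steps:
G(p) = p*(1 + p) (G(p) = p*(p + (2*p)/((2*p))) = p*(p + (2*p)*(1/(2*p))) = p*(p + 1) = p*(1 + p))
I(t) = -35 (I(t) = 4 - 39 = -35)
O = 40502/41521 (O = 40502*(1/41521) = 40502/41521 ≈ 0.97546)
q = -13335 (q = 5551 - 18886 = -13335)
(I(G(4)) - 28241)*(O + q) = (-35 - 28241)*(40502/41521 - 13335) = -28276*(-553642033/41521) = 15654782125108/41521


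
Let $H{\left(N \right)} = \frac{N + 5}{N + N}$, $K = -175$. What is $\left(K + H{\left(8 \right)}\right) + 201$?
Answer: $\frac{429}{16} \approx 26.813$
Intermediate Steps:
$H{\left(N \right)} = \frac{5 + N}{2 N}$
$\left(K + H{\left(8 \right)}\right) + 201 = \left(-175 + \frac{5 + 8}{2 \cdot 8}\right) + 201 = \left(-175 + \frac{1}{2} \cdot \frac{1}{8} \cdot 13\right) + 201 = \left(-175 + \frac{13}{16}\right) + 201 = - \frac{2787}{16} + 201 = \frac{429}{16}$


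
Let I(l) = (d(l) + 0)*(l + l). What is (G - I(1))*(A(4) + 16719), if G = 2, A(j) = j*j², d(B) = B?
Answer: 0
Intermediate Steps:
A(j) = j³
I(l) = 2*l² (I(l) = (l + 0)*(l + l) = l*(2*l) = 2*l²)
(G - I(1))*(A(4) + 16719) = (2 - 2*1²)*(4³ + 16719) = (2 - 2)*(64 + 16719) = (2 - 1*2)*16783 = (2 - 2)*16783 = 0*16783 = 0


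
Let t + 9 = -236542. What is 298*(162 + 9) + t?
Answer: -185593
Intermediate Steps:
t = -236551 (t = -9 - 236542 = -236551)
298*(162 + 9) + t = 298*(162 + 9) - 236551 = 298*171 - 236551 = 50958 - 236551 = -185593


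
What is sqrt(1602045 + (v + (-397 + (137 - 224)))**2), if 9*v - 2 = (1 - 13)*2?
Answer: sqrt(148932529)/9 ≈ 1356.0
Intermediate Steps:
v = -22/9 (v = 2/9 + ((1 - 13)*2)/9 = 2/9 + (-12*2)/9 = 2/9 + (1/9)*(-24) = 2/9 - 8/3 = -22/9 ≈ -2.4444)
sqrt(1602045 + (v + (-397 + (137 - 224)))**2) = sqrt(1602045 + (-22/9 + (-397 + (137 - 224)))**2) = sqrt(1602045 + (-22/9 + (-397 - 87))**2) = sqrt(1602045 + (-22/9 - 484)**2) = sqrt(1602045 + (-4378/9)**2) = sqrt(1602045 + 19166884/81) = sqrt(148932529/81) = sqrt(148932529)/9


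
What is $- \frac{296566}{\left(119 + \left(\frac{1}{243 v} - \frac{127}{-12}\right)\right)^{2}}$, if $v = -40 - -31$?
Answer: $- \frac{22695455751264}{1285028555281} \approx -17.661$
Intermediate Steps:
$v = -9$ ($v = -40 + 31 = -9$)
$- \frac{296566}{\left(119 + \left(\frac{1}{243 v} - \frac{127}{-12}\right)\right)^{2}} = - \frac{296566}{\left(119 + \left(\frac{1}{243 \left(-9\right)} - \frac{127}{-12}\right)\right)^{2}} = - \frac{296566}{\left(119 + \left(\frac{1}{243} \left(- \frac{1}{9}\right) - - \frac{127}{12}\right)\right)^{2}} = - \frac{296566}{\left(119 + \left(- \frac{1}{2187} + \frac{127}{12}\right)\right)^{2}} = - \frac{296566}{\left(119 + \frac{92579}{8748}\right)^{2}} = - \frac{296566}{\left(\frac{1133591}{8748}\right)^{2}} = - \frac{296566}{\frac{1285028555281}{76527504}} = \left(-296566\right) \frac{76527504}{1285028555281} = - \frac{22695455751264}{1285028555281}$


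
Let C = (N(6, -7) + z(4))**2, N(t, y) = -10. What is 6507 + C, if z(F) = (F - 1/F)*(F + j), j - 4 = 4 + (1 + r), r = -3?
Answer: 29053/4 ≈ 7263.3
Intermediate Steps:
j = 6 (j = 4 + (4 + (1 - 3)) = 4 + (4 - 2) = 4 + 2 = 6)
z(F) = (6 + F)*(F - 1/F) (z(F) = (F - 1/F)*(F + 6) = (F - 1/F)*(6 + F) = (6 + F)*(F - 1/F))
C = 3025/4 (C = (-10 + (-1 + 4**2 - 6/4 + 6*4))**2 = (-10 + (-1 + 16 - 6*1/4 + 24))**2 = (-10 + (-1 + 16 - 3/2 + 24))**2 = (-10 + 75/2)**2 = (55/2)**2 = 3025/4 ≈ 756.25)
6507 + C = 6507 + 3025/4 = 29053/4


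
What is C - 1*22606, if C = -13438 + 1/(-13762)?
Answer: -496037529/13762 ≈ -36044.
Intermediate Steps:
C = -184933757/13762 (C = -13438 - 1/13762 = -184933757/13762 ≈ -13438.)
C - 1*22606 = -184933757/13762 - 1*22606 = -184933757/13762 - 22606 = -496037529/13762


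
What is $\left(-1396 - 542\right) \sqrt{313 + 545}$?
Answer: $- 1938 \sqrt{858} \approx -56767.0$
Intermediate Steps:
$\left(-1396 - 542\right) \sqrt{313 + 545} = - 1938 \sqrt{858}$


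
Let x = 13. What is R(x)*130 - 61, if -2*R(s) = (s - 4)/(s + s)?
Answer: -167/2 ≈ -83.500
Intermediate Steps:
R(s) = -(-4 + s)/(4*s) (R(s) = -(s - 4)/(2*(s + s)) = -(-4 + s)/(2*(2*s)) = -(-4 + s)*1/(2*s)/2 = -(-4 + s)/(4*s))
R(x)*130 - 61 = ((1/4)*(4 - 1*13)/13)*130 - 61 = ((1/4)*(1/13)*(4 - 13))*130 - 61 = ((1/4)*(1/13)*(-9))*130 - 61 = -9/52*130 - 61 = -45/2 - 61 = -167/2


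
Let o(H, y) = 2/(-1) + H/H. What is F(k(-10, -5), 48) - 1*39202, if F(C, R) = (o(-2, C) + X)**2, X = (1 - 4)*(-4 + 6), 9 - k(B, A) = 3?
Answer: -39153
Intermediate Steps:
k(B, A) = 6 (k(B, A) = 9 - 1*3 = 9 - 3 = 6)
o(H, y) = -1 (o(H, y) = 2*(-1) + 1 = -2 + 1 = -1)
X = -6 (X = -3*2 = -6)
F(C, R) = 49 (F(C, R) = (-1 - 6)**2 = (-7)**2 = 49)
F(k(-10, -5), 48) - 1*39202 = 49 - 1*39202 = 49 - 39202 = -39153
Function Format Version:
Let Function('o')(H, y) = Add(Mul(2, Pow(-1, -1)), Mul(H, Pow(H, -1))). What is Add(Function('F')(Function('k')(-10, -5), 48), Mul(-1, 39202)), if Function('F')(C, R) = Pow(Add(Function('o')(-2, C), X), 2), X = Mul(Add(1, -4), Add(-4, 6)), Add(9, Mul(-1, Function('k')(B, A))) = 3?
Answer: -39153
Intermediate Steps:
Function('k')(B, A) = 6 (Function('k')(B, A) = Add(9, Mul(-1, 3)) = Add(9, -3) = 6)
Function('o')(H, y) = -1 (Function('o')(H, y) = Add(Mul(2, -1), 1) = Add(-2, 1) = -1)
X = -6 (X = Mul(-3, 2) = -6)
Function('F')(C, R) = 49 (Function('F')(C, R) = Pow(Add(-1, -6), 2) = Pow(-7, 2) = 49)
Add(Function('F')(Function('k')(-10, -5), 48), Mul(-1, 39202)) = Add(49, Mul(-1, 39202)) = Add(49, -39202) = -39153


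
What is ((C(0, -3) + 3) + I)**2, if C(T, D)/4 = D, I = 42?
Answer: 1089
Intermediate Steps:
C(T, D) = 4*D
((C(0, -3) + 3) + I)**2 = ((4*(-3) + 3) + 42)**2 = ((-12 + 3) + 42)**2 = (-9 + 42)**2 = 33**2 = 1089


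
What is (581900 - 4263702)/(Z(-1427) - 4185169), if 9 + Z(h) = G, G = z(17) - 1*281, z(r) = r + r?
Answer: 3681802/4185425 ≈ 0.87967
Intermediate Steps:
z(r) = 2*r
G = -247 (G = 2*17 - 1*281 = 34 - 281 = -247)
Z(h) = -256 (Z(h) = -9 - 247 = -256)
(581900 - 4263702)/(Z(-1427) - 4185169) = (581900 - 4263702)/(-256 - 4185169) = -3681802/(-4185425) = -3681802*(-1/4185425) = 3681802/4185425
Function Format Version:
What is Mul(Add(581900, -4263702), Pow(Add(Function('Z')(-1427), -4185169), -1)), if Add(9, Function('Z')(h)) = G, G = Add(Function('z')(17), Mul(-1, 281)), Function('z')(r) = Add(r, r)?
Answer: Rational(3681802, 4185425) ≈ 0.87967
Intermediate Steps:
Function('z')(r) = Mul(2, r)
G = -247 (G = Add(Mul(2, 17), Mul(-1, 281)) = Add(34, -281) = -247)
Function('Z')(h) = -256 (Function('Z')(h) = Add(-9, -247) = -256)
Mul(Add(581900, -4263702), Pow(Add(Function('Z')(-1427), -4185169), -1)) = Mul(Add(581900, -4263702), Pow(Add(-256, -4185169), -1)) = Mul(-3681802, Pow(-4185425, -1)) = Mul(-3681802, Rational(-1, 4185425)) = Rational(3681802, 4185425)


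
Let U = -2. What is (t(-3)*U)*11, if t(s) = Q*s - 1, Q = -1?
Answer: -44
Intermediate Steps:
t(s) = -1 - s (t(s) = -s - 1 = -1 - s)
(t(-3)*U)*11 = ((-1 - 1*(-3))*(-2))*11 = ((-1 + 3)*(-2))*11 = (2*(-2))*11 = -4*11 = -44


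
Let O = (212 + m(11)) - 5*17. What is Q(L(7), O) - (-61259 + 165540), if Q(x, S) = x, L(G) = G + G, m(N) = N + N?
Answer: -104267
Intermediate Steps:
m(N) = 2*N
L(G) = 2*G
O = 149 (O = (212 + 2*11) - 5*17 = (212 + 22) - 85 = 234 - 85 = 149)
Q(L(7), O) - (-61259 + 165540) = 2*7 - (-61259 + 165540) = 14 - 1*104281 = 14 - 104281 = -104267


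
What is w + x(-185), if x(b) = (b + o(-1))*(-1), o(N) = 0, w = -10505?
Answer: -10320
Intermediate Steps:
x(b) = -b (x(b) = (b + 0)*(-1) = b*(-1) = -b)
w + x(-185) = -10505 - 1*(-185) = -10505 + 185 = -10320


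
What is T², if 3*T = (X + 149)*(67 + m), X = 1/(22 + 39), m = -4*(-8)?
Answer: 89982000900/3721 ≈ 2.4182e+7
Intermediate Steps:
m = 32
X = 1/61 ≈ 0.016393
T = 299970/61 (T = ((1/61 + 149)*(67 + 32))/3 = ((9090/61)*99)/3 = (⅓)*(899910/61) = 299970/61 ≈ 4917.5)
T² = (299970/61)² = 89982000900/3721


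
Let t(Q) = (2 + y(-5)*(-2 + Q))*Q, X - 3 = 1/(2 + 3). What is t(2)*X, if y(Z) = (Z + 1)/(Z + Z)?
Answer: 64/5 ≈ 12.800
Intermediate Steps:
y(Z) = (1 + Z)/(2*Z) (y(Z) = (1 + Z)/((2*Z)) = (1 + Z)*(1/(2*Z)) = (1 + Z)/(2*Z))
X = 16/5 (X = 3 + 1/(2 + 3) = 3 + 1/5 = 3 + ⅕ = 16/5 ≈ 3.2000)
t(Q) = Q*(6/5 + 2*Q/5) (t(Q) = (2 + ((½)*(1 - 5)/(-5))*(-2 + Q))*Q = (2 + ((½)*(-⅕)*(-4))*(-2 + Q))*Q = (2 + 2*(-2 + Q)/5)*Q = (2 + (-⅘ + 2*Q/5))*Q = (6/5 + 2*Q/5)*Q = Q*(6/5 + 2*Q/5))
t(2)*X = ((⅖)*2*(3 + 2))*(16/5) = ((⅖)*2*5)*(16/5) = 4*(16/5) = 64/5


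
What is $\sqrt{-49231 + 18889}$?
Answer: $i \sqrt{30342} \approx 174.19 i$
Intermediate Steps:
$\sqrt{-49231 + 18889} = \sqrt{-30342} = i \sqrt{30342}$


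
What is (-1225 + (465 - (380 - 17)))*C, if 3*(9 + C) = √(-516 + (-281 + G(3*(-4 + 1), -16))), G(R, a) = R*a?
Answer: 10107 - 1123*I*√653/3 ≈ 10107.0 - 9565.7*I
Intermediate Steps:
C = -9 + I*√653/3 (C = -9 + √(-516 + (-281 + (3*(-4 + 1))*(-16)))/3 = -9 + √(-516 + (-281 + (3*(-3))*(-16)))/3 = -9 + √(-516 + (-281 - 9*(-16)))/3 = -9 + √(-516 + (-281 + 144))/3 = -9 + √(-516 - 137)/3 = -9 + √(-653)/3 = -9 + (I*√653)/3 = -9 + I*√653/3 ≈ -9.0 + 8.518*I)
(-1225 + (465 - (380 - 17)))*C = (-1225 + (465 - (380 - 17)))*(-9 + I*√653/3) = (-1225 + (465 - 1*363))*(-9 + I*√653/3) = (-1225 + (465 - 363))*(-9 + I*√653/3) = (-1225 + 102)*(-9 + I*√653/3) = -1123*(-9 + I*√653/3) = 10107 - 1123*I*√653/3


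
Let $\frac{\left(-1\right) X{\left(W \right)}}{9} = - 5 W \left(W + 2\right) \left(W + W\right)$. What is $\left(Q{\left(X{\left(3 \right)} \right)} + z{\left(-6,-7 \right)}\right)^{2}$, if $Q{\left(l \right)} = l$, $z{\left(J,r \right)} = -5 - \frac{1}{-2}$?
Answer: $\frac{65464281}{4} \approx 1.6366 \cdot 10^{7}$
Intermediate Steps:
$X{\left(W \right)} = 90 W^{2} \left(2 + W\right)$ ($X{\left(W \right)} = - 9 - 5 W \left(W + 2\right) \left(W + W\right) = - 9 - 5 W \left(2 + W\right) 2 W = - 9 - 5 W 2 W \left(2 + W\right) = - 9 \left(- 10 W^{2} \left(2 + W\right)\right) = 90 W^{2} \left(2 + W\right)$)
$z{\left(J,r \right)} = - \frac{9}{2}$ ($z{\left(J,r \right)} = -5 - - \frac{1}{2} = -5 + \frac{1}{2} = - \frac{9}{2}$)
$\left(Q{\left(X{\left(3 \right)} \right)} + z{\left(-6,-7 \right)}\right)^{2} = \left(90 \cdot 3^{2} \left(2 + 3\right) - \frac{9}{2}\right)^{2} = \left(90 \cdot 9 \cdot 5 - \frac{9}{2}\right)^{2} = \left(4050 - \frac{9}{2}\right)^{2} = \left(\frac{8091}{2}\right)^{2} = \frac{65464281}{4}$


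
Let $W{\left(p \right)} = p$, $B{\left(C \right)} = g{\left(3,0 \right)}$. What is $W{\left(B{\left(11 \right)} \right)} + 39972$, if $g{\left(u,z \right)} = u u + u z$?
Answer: $39981$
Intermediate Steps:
$g{\left(u,z \right)} = u^{2} + u z$
$B{\left(C \right)} = 9$ ($B{\left(C \right)} = 3 \left(3 + 0\right) = 3 \cdot 3 = 9$)
$W{\left(B{\left(11 \right)} \right)} + 39972 = 9 + 39972 = 39981$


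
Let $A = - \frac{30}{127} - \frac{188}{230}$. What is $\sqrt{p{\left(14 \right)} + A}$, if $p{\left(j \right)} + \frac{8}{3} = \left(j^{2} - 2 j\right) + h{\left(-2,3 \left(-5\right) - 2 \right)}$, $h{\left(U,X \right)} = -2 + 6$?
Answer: $\frac{2 \sqrt{80763926610}}{43815} \approx 12.972$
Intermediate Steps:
$h{\left(U,X \right)} = 4$
$p{\left(j \right)} = \frac{4}{3} + j^{2} - 2 j$ ($p{\left(j \right)} = - \frac{8}{3} + \left(\left(j^{2} - 2 j\right) + 4\right) = - \frac{8}{3} + \left(4 + j^{2} - 2 j\right) = \frac{4}{3} + j^{2} - 2 j$)
$A = - \frac{15388}{14605}$ ($A = \left(-30\right) \frac{1}{127} - \frac{94}{115} = - \frac{30}{127} - \frac{94}{115} = - \frac{15388}{14605} \approx -1.0536$)
$\sqrt{p{\left(14 \right)} + A} = \sqrt{\left(\frac{4}{3} + 14^{2} - 28\right) - \frac{15388}{14605}} = \sqrt{\left(\frac{4}{3} + 196 - 28\right) - \frac{15388}{14605}} = \sqrt{\frac{508}{3} - \frac{15388}{14605}} = \sqrt{\frac{7373176}{43815}} = \frac{2 \sqrt{80763926610}}{43815}$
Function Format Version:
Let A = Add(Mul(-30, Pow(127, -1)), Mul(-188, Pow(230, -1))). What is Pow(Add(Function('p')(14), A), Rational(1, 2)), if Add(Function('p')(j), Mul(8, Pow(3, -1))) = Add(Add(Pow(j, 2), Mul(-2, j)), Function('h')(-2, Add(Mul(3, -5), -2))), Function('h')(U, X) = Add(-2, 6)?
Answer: Mul(Rational(2, 43815), Pow(80763926610, Rational(1, 2))) ≈ 12.972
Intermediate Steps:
Function('h')(U, X) = 4
Function('p')(j) = Add(Rational(4, 3), Pow(j, 2), Mul(-2, j)) (Function('p')(j) = Add(Rational(-8, 3), Add(Add(Pow(j, 2), Mul(-2, j)), 4)) = Add(Rational(-8, 3), Add(4, Pow(j, 2), Mul(-2, j))) = Add(Rational(4, 3), Pow(j, 2), Mul(-2, j)))
A = Rational(-15388, 14605) (A = Add(Mul(-30, Rational(1, 127)), Mul(-188, Rational(1, 230))) = Add(Rational(-30, 127), Rational(-94, 115)) = Rational(-15388, 14605) ≈ -1.0536)
Pow(Add(Function('p')(14), A), Rational(1, 2)) = Pow(Add(Add(Rational(4, 3), Pow(14, 2), Mul(-2, 14)), Rational(-15388, 14605)), Rational(1, 2)) = Pow(Add(Add(Rational(4, 3), 196, -28), Rational(-15388, 14605)), Rational(1, 2)) = Pow(Add(Rational(508, 3), Rational(-15388, 14605)), Rational(1, 2)) = Pow(Rational(7373176, 43815), Rational(1, 2)) = Mul(Rational(2, 43815), Pow(80763926610, Rational(1, 2)))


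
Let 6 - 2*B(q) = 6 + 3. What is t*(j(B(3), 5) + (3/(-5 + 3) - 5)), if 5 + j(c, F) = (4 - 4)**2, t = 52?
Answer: -598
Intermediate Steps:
B(q) = -3/2 (B(q) = 3 - (6 + 3)/2 = 3 - 1/2*9 = 3 - 9/2 = -3/2)
j(c, F) = -5 (j(c, F) = -5 + (4 - 4)**2 = -5 + 0**2 = -5 + 0 = -5)
t*(j(B(3), 5) + (3/(-5 + 3) - 5)) = 52*(-5 + (3/(-5 + 3) - 5)) = 52*(-5 + (3/(-2) - 5)) = 52*(-5 + (3*(-1/2) - 5)) = 52*(-5 + (-3/2 - 5)) = 52*(-5 - 13/2) = 52*(-23/2) = -598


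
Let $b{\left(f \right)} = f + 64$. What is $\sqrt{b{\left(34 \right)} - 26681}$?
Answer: $i \sqrt{26583} \approx 163.04 i$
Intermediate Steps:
$b{\left(f \right)} = 64 + f$
$\sqrt{b{\left(34 \right)} - 26681} = \sqrt{\left(64 + 34\right) - 26681} = \sqrt{98 - 26681} = \sqrt{-26583} = i \sqrt{26583}$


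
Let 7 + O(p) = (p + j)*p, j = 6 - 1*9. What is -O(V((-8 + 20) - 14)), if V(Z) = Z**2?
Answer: 3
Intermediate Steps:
j = -3 (j = 6 - 9 = -3)
O(p) = -7 + p*(-3 + p) (O(p) = -7 + (p - 3)*p = -7 + (-3 + p)*p = -7 + p*(-3 + p))
-O(V((-8 + 20) - 14)) = -(-7 + (((-8 + 20) - 14)**2)**2 - 3*((-8 + 20) - 14)**2) = -(-7 + ((12 - 14)**2)**2 - 3*(12 - 14)**2) = -(-7 + ((-2)**2)**2 - 3*(-2)**2) = -(-7 + 4**2 - 3*4) = -(-7 + 16 - 12) = -1*(-3) = 3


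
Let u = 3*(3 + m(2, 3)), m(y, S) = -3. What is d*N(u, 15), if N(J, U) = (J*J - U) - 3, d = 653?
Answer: -11754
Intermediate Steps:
u = 0 (u = 3*(3 - 3) = 3*0 = 0)
N(J, U) = -3 + J² - U (N(J, U) = (J² - U) - 3 = -3 + J² - U)
d*N(u, 15) = 653*(-3 + 0² - 1*15) = 653*(-3 + 0 - 15) = 653*(-18) = -11754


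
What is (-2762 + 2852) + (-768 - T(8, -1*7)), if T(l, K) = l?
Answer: -686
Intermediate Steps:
(-2762 + 2852) + (-768 - T(8, -1*7)) = (-2762 + 2852) + (-768 - 1*8) = 90 + (-768 - 8) = 90 - 776 = -686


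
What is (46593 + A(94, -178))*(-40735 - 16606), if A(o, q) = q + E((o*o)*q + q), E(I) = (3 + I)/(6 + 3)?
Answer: 66243075568/9 ≈ 7.3603e+9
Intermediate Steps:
E(I) = 1/3 + I/9 (E(I) = (3 + I)/9 = (3 + I)*(1/9) = 1/3 + I/9)
A(o, q) = 1/3 + 10*q/9 + q*o**2/9 (A(o, q) = q + (1/3 + ((o*o)*q + q)/9) = q + (1/3 + (o**2*q + q)/9) = q + (1/3 + (q*o**2 + q)/9) = q + (1/3 + (q + q*o**2)/9) = q + (1/3 + (q/9 + q*o**2/9)) = q + (1/3 + q/9 + q*o**2/9) = 1/3 + 10*q/9 + q*o**2/9)
(46593 + A(94, -178))*(-40735 - 16606) = (46593 + (1/3 + (10/9)*(-178) + (1/9)*(-178)*94**2))*(-40735 - 16606) = (46593 + (1/3 - 1780/9 + (1/9)*(-178)*8836))*(-57341) = (46593 + (1/3 - 1780/9 - 1572808/9))*(-57341) = (46593 - 1574585/9)*(-57341) = -1155248/9*(-57341) = 66243075568/9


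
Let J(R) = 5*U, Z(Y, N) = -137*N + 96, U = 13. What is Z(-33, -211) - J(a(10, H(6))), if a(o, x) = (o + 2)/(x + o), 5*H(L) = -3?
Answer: 28938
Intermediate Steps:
H(L) = -3/5 (H(L) = (1/5)*(-3) = -3/5)
Z(Y, N) = 96 - 137*N
a(o, x) = (2 + o)/(o + x)
J(R) = 65 (J(R) = 5*13 = 65)
Z(-33, -211) - J(a(10, H(6))) = (96 - 137*(-211)) - 1*65 = (96 + 28907) - 65 = 29003 - 65 = 28938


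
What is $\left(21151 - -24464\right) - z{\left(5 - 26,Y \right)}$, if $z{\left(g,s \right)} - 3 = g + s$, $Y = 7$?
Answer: $45626$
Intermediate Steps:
$z{\left(g,s \right)} = 3 + g + s$ ($z{\left(g,s \right)} = 3 + \left(g + s\right) = 3 + g + s$)
$\left(21151 - -24464\right) - z{\left(5 - 26,Y \right)} = \left(21151 - -24464\right) - \left(3 + \left(5 - 26\right) + 7\right) = \left(21151 + 24464\right) - \left(3 - 21 + 7\right) = 45615 - -11 = 45615 + 11 = 45626$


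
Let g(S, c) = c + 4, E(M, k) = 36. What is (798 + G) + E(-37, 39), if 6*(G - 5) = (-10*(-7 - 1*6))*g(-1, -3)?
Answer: 2582/3 ≈ 860.67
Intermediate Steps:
g(S, c) = 4 + c
G = 80/3 (G = 5 + ((-10*(-7 - 1*6))*(4 - 3))/6 = 5 + (-10*(-7 - 6)*1)/6 = 5 + (-10*(-13)*1)/6 = 5 + (130*1)/6 = 5 + (⅙)*130 = 5 + 65/3 = 80/3 ≈ 26.667)
(798 + G) + E(-37, 39) = (798 + 80/3) + 36 = 2474/3 + 36 = 2582/3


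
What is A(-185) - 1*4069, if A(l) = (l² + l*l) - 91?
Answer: 64290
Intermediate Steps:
A(l) = -91 + 2*l² (A(l) = (l² + l²) - 91 = 2*l² - 91 = -91 + 2*l²)
A(-185) - 1*4069 = (-91 + 2*(-185)²) - 1*4069 = (-91 + 2*34225) - 4069 = (-91 + 68450) - 4069 = 68359 - 4069 = 64290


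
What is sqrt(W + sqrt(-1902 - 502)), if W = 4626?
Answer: sqrt(4626 + 2*I*sqrt(601)) ≈ 68.016 + 0.3604*I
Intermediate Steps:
sqrt(W + sqrt(-1902 - 502)) = sqrt(4626 + sqrt(-1902 - 502)) = sqrt(4626 + sqrt(-2404)) = sqrt(4626 + 2*I*sqrt(601))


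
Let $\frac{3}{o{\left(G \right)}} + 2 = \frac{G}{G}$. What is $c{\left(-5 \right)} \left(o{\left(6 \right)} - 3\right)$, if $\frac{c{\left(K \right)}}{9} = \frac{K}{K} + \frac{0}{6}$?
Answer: $-54$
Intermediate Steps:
$c{\left(K \right)} = 9$ ($c{\left(K \right)} = 9 \left(\frac{K}{K} + \frac{0}{6}\right) = 9 \left(1 + 0 \cdot \frac{1}{6}\right) = 9 \left(1 + 0\right) = 9 \cdot 1 = 9$)
$o{\left(G \right)} = -3$ ($o{\left(G \right)} = \frac{3}{-2 + \frac{G}{G}} = \frac{3}{-2 + 1} = \frac{3}{-1} = 3 \left(-1\right) = -3$)
$c{\left(-5 \right)} \left(o{\left(6 \right)} - 3\right) = 9 \left(-3 - 3\right) = 9 \left(-6\right) = -54$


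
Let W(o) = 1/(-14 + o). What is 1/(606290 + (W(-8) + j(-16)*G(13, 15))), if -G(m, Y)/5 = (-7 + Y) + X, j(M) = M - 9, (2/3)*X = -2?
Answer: 22/13352129 ≈ 1.6477e-6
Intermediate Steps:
X = -3 (X = (3/2)*(-2) = -3)
j(M) = -9 + M
G(m, Y) = 50 - 5*Y (G(m, Y) = -5*((-7 + Y) - 3) = -5*(-10 + Y) = 50 - 5*Y)
1/(606290 + (W(-8) + j(-16)*G(13, 15))) = 1/(606290 + (1/(-14 - 8) + (-9 - 16)*(50 - 5*15))) = 1/(606290 + (1/(-22) - 25*(50 - 75))) = 1/(606290 + (-1/22 - 25*(-25))) = 1/(606290 + (-1/22 + 625)) = 1/(606290 + 13749/22) = 1/(13352129/22) = 22/13352129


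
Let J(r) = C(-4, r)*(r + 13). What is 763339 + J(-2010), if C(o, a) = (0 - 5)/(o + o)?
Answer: 6096727/8 ≈ 7.6209e+5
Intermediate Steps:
C(o, a) = -5/(2*o) (C(o, a) = -5*1/(2*o) = -5/(2*o))
J(r) = 65/8 + 5*r/8 (J(r) = (-5/2/(-4))*(r + 13) = (-5/2*(-¼))*(13 + r) = 5*(13 + r)/8 = 65/8 + 5*r/8)
763339 + J(-2010) = 763339 + (65/8 + (5/8)*(-2010)) = 763339 + (65/8 - 5025/4) = 763339 - 9985/8 = 6096727/8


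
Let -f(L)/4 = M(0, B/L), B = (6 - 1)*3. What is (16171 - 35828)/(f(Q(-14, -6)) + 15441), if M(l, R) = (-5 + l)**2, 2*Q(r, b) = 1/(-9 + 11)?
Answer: -19657/15341 ≈ -1.2813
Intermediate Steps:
B = 15 (B = 5*3 = 15)
Q(r, b) = 1/4 (Q(r, b) = 1/(2*(-9 + 11)) = (1/2)/2 = (1/2)*(1/2) = 1/4)
f(L) = -100 (f(L) = -4*(-5 + 0)**2 = -4*(-5)**2 = -4*25 = -100)
(16171 - 35828)/(f(Q(-14, -6)) + 15441) = (16171 - 35828)/(-100 + 15441) = -19657/15341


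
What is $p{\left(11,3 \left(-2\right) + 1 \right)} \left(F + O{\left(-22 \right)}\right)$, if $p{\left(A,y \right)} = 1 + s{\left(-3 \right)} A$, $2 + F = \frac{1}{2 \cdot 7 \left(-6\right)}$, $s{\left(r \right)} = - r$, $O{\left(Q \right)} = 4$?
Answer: $\frac{2839}{42} \approx 67.595$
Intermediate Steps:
$F = - \frac{169}{84}$ ($F = -2 + \frac{1}{2 \cdot 7 \left(-6\right)} = -2 + \frac{1}{14 \left(-6\right)} = -2 + \frac{1}{-84} = -2 - \frac{1}{84} = - \frac{169}{84} \approx -2.0119$)
$p{\left(A,y \right)} = 1 + 3 A$ ($p{\left(A,y \right)} = 1 + \left(-1\right) \left(-3\right) A = 1 + 3 A$)
$p{\left(11,3 \left(-2\right) + 1 \right)} \left(F + O{\left(-22 \right)}\right) = \left(1 + 3 \cdot 11\right) \left(- \frac{169}{84} + 4\right) = \left(1 + 33\right) \frac{167}{84} = 34 \cdot \frac{167}{84} = \frac{2839}{42}$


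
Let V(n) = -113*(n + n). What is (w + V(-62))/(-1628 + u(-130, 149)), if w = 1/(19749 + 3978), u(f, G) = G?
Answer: -332462725/35092233 ≈ -9.4740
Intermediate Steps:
V(n) = -226*n
w = 1/23727 ≈ 4.2146e-5
(w + V(-62))/(-1628 + u(-130, 149)) = (1/23727 - 226*(-62))/(-1628 + 149) = (1/23727 + 14012)/(-1479) = (332462725/23727)*(-1/1479) = -332462725/35092233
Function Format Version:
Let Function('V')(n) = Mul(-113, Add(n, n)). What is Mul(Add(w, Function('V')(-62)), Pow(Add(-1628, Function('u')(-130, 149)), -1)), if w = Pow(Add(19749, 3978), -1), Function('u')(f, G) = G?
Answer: Rational(-332462725, 35092233) ≈ -9.4740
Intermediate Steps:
Function('V')(n) = Mul(-226, n) (Function('V')(n) = Mul(-113, Mul(2, n)) = Mul(-226, n))
w = Rational(1, 23727) (w = Pow(23727, -1) = Rational(1, 23727) ≈ 4.2146e-5)
Mul(Add(w, Function('V')(-62)), Pow(Add(-1628, Function('u')(-130, 149)), -1)) = Mul(Add(Rational(1, 23727), Mul(-226, -62)), Pow(Add(-1628, 149), -1)) = Mul(Add(Rational(1, 23727), 14012), Pow(-1479, -1)) = Mul(Rational(332462725, 23727), Rational(-1, 1479)) = Rational(-332462725, 35092233)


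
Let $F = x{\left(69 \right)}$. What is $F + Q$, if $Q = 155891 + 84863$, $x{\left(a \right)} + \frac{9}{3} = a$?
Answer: $240820$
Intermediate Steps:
$x{\left(a \right)} = -3 + a$
$F = 66$ ($F = -3 + 69 = 66$)
$Q = 240754$
$F + Q = 66 + 240754 = 240820$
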